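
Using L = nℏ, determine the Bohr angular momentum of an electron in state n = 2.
2.109e-34 J·s (or 2ℏ)

In the Bohr model, angular momentum is quantized:
L = nℏ

where ℏ = h/(2π) = 1.05457e-34 J·s

For n = 2:
L = 2 × 1.05457e-34 J·s
L = 2.109e-34 J·s

This can also be written as L = 2ℏ.
The angular momentum is an integer multiple of the reduced Planck constant.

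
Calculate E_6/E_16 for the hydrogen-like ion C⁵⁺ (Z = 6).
7.1111

Using E_n = -13.6057 Z² / n² eV with Z = 6:

E_6 = -13.6057 × 6² / 6² = -489.8052 / 36 = -13.6057000000 eV
E_16 = -13.6057 × 6² / 16² = -489.8052 / 256 = -1.9133015625 eV

The ratio is:
E_6/E_16 = (-13.6057000000) / (-1.9133015625)
E_6/E_16 = (-489.8052/36) / (-489.8052/256)
E_6/E_16 = 256/36
E_6/E_16 = 7.1111
(Note: the Z² factors cancel in the ratio.)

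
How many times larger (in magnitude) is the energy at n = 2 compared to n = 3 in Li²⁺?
2.25000

Using E_n = -13.6057 Z² / n² eV with Z = 3:

E_2 = -13.6057 × 3² / 2² = -122.4513 / 4 = -30.61282500000 eV
E_3 = -13.6057 × 3² / 3² = -122.4513 / 9 = -13.60570000000 eV

The ratio is:
E_2/E_3 = (-30.61282500000) / (-13.60570000000)
E_2/E_3 = (-122.4513/4) / (-122.4513/9)
E_2/E_3 = 9/4
E_2/E_3 = 2.25000
(Note: the Z² factors cancel in the ratio.)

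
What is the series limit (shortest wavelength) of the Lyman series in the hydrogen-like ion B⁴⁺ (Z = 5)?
3.645 nm

The series limit corresponds to the transition from n = ∞ to n = 1.
This is the highest energy (shortest wavelength) transition in the Lyman series.

E_∞ = 0 eV
E_1 = -13.6057 × 5² / 1² = -340.14250 eV

Energy at series limit:
ΔE = E_∞ - E_1 = 0 - (-340.14250) = 340.14250 eV
λ = hc/E = 1239.84 eV·nm / 340.14250 eV = 3.645 nm

This energy equals the ionization energy from the n = 1 state of B⁴⁺.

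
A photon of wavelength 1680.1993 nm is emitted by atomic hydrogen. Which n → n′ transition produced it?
n = 11 → n = 4

First, find the photon energy from the wavelength (hc = 1239.84 eV·nm):
E = hc/λ = 1239.84 eV·nm / 1680.1993 nm = 0.73791246 eV

The energy levels of hydrogen satisfy E_n = -13.6057 / n² eV, so an emission n_i → n_f releases
ΔE = 13.6057 × (1/n_f² − 1/n_i²) eV.

Setting ΔE equal to the photon energy:
1/n_f² − 1/n_i² = 0.73791246 / 13.6057 = 0.054235538

Since 1/n_i² must be positive, we need 1/n_f² > 0.054235538, i.e. n_f ≤ 4. For each allowed n_f, solve n_i = (1/n_f² − 0.054235538)^(−1/2) and check whether it is a whole number:
  n_f = 1: 1/n_i² = 1.000000000 − 0.054235538 = 0.945764462 → n_i = 1.028  (not an integer) ✗
  n_f = 2: 1/n_i² = 0.250000000 − 0.054235538 = 0.195764462 → n_i = 2.260  (not an integer) ✗
  n_f = 3: 1/n_i² = 0.111111111 − 0.054235538 = 0.056875573 → n_i = 4.193  (not an integer) ✗
  n_f = 4: 1/n_i² = 0.062500000 − 0.054235538 = 0.008264462 → n_i = 11.000  → integer, n_i = 11 ✓

Only n_f = 4 gives an integer upper level, n_i = 11.

The transition is from n = 11 to n = 4 (emission).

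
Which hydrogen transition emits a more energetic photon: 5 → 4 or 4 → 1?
4 → 1

Calculate the energy for each transition:

Transition 5 → 4:
ΔE₁ = |E_4 - E_5| = |-13.6057/4² - (-13.6057/5²)|
ΔE₁ = |-0.850356250 - (-0.544228000)| = 0.306128 eV

Transition 4 → 1:
ΔE₂ = |E_1 - E_4| = |-13.6057/1² - (-13.6057/4²)|
ΔE₂ = |-13.605700000 - (-0.850356250)| = 12.755344 eV

Since 12.755344 eV > 0.306128 eV, the transition 4 → 1 emits the more energetic photon.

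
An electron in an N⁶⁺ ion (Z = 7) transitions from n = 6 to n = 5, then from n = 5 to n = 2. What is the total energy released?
148.15096 eV

The energy levels of N⁶⁺ are E_n = -13.6057 × 7² / n² eV.

First transition (6 → 5):
ΔE₁ = |E_5 - E_6|
ΔE₁ = |-26.66717200000 - (-18.51886944444)| = 8.14830256 eV

Second transition (5 → 2):
ΔE₂ = |E_2 - E_5|
ΔE₂ = |-166.66982500000 - (-26.66717200000)| = 140.00265300 eV

Total energy released:
E_total = ΔE₁ + ΔE₂ = 8.14830256 + 140.00265300 = 148.15096 eV

Note: This equals the direct transition 6 → 2: 148.15096 eV ✓
Energy is conserved regardless of the path taken.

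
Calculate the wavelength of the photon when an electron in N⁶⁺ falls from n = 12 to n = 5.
56.2606 nm

First, find the transition energy using E_n = -13.6057 Z² / n² eV:
E_12 = -13.6057 × 7² / 12² = -4.629717 eV
E_5 = -13.6057 × 7² / 5² = -26.667172 eV

Photon energy: |ΔE| = |E_5 - E_12| = 22.037455 eV

Convert to wavelength using E = hc/λ with hc = 1239.84 eV·nm:
λ = hc/E = 1239.84 eV·nm / 22.037455 eV
λ = 56.2606 nm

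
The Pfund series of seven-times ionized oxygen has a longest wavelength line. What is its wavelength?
116.49696 nm

The longest wavelength corresponds to the smallest energy transition in the series.
The Pfund series has all transitions ending at n_f = 5.

For O⁷⁺ (Z = 8), the first line (α-line) is the jump from n = 6 to n = 5:
E_6 = -13.6057 × 8² / 6² = -24.18791111 eV
E_5 = -13.6057 × 8² / 5² = -34.83059200 eV
ΔE = E_6 - E_5 = 10.64268089 eV

λ = hc/E = 1239.84 eV·nm / 10.64268089 eV
λ = 116.49696 nm

This is the α-line of the Pfund series in O⁷⁺.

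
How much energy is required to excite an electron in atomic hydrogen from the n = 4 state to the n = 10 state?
0.71 eV

The energy levels of a hydrogen-like atom are E_n = -13.6057 eV / n².

Energy at n = 4: E_4 = -13.6057 / 4² = -0.85036 eV
Energy at n = 10: E_10 = -13.6057 / 10² = -0.13606 eV

The excitation energy is the difference:
ΔE = E_10 - E_4
ΔE = -0.13606 - (-0.85036)
ΔE = 0.71 eV

Since this is positive, energy must be absorbed (photon absorption).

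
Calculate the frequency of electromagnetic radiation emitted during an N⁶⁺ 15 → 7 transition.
2.5734e+15 Hz

First, find the transition energy:
E_15 = -13.6057 × 7² / 15² = -2.9630191 eV
E_7 = -13.6057 × 7² / 7² = -13.6057000 eV
|ΔE| = |E_7 - E_15| = 10.6426809 eV

Convert to Joules: E = 10.6426809 eV × (1.602177 × 10⁻¹⁹ J/eV) = 1.705146e-18 J

Using E = hf:
f = E/h = 1.705146e-18 J / (6.62607 × 10⁻³⁴ J·s)
f = 2.5734e+15 Hz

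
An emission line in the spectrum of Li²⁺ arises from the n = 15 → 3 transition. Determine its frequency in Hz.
3.1583e+15 Hz

First, find the transition energy:
E_15 = -13.6057 × 3² / 15² = -0.544228 eV
E_3 = -13.6057 × 3² / 3² = -13.605700 eV
|ΔE| = |E_3 - E_15| = 13.061472 eV

Convert to Joules: E = 13.061472 eV × (1.602177 × 10⁻¹⁹ J/eV) = 2.092679e-18 J

Using E = hf:
f = E/h = 2.092679e-18 J / (6.62607 × 10⁻³⁴ J·s)
f = 3.1583e+15 Hz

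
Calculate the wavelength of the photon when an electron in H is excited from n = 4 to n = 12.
1640.28 nm

First, find the transition energy using E_n = -13.6057 / n² eV:
E_4 = -13.6057 / 4² = -0.85035625 eV
E_12 = -13.6057 / 12² = -0.09448403 eV

Photon energy: |ΔE| = |E_12 - E_4| = 0.75587222 eV

Convert to wavelength using E = hc/λ with hc = 1239.84 eV·nm:
λ = hc/E = 1239.84 eV·nm / 0.75587222 eV
λ = 1640.28 nm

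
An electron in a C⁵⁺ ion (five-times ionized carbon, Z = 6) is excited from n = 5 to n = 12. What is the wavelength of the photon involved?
76.5769 nm

First, find the transition energy using E_n = -13.6057 Z² / n² eV:
E_5 = -13.6057 × 6² / 5² = -19.592208 eV
E_12 = -13.6057 × 6² / 12² = -3.401425 eV

Photon energy: |ΔE| = |E_12 - E_5| = 16.190783 eV

Convert to wavelength using E = hc/λ with hc = 1239.84 eV·nm:
λ = hc/E = 1239.84 eV·nm / 16.190783 eV
λ = 76.5769 nm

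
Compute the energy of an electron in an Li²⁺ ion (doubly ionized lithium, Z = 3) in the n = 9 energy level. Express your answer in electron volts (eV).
-1.51 eV

The energy levels of a hydrogen-like atom are given by:
E_n = -13.6057 Z² / n² eV  (with Z = 3 for Li²⁺)

For n = 9:
E_9 = -13.6057 × 3² / 9²
E_9 = -13.6057 × 9 / 81
E_9 = -1.51 eV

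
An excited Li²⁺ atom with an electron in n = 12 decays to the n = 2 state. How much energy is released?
29.762 eV

The energy levels are E_n = -13.6057 Z² eV / n².

Energy at n = 12: E_12 = -13.6057 × 3² / 12² = -0.850356 eV
Energy at n = 2: E_2 = -13.6057 × 3² / 2² = -30.612825 eV

For emission (electron falling to lower state), the photon energy is:
E_photon = E_12 - E_2 = |-0.850356 - (-30.612825)|
E_photon = 29.762 eV

This energy is carried away by the emitted photon.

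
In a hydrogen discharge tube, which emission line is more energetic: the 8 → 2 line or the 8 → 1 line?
8 → 1

Calculate the energy for each transition:

Transition 8 → 2:
ΔE₁ = |E_2 - E_8| = |-13.6057/2² - (-13.6057/8²)|
ΔE₁ = |-3.401425000 - (-0.212589063)| = 3.188836 eV

Transition 8 → 1:
ΔE₂ = |E_1 - E_8| = |-13.6057/1² - (-13.6057/8²)|
ΔE₂ = |-13.605700000 - (-0.212589063)| = 13.393111 eV

Since 13.393111 eV > 3.188836 eV, the transition 8 → 1 emits the more energetic photon.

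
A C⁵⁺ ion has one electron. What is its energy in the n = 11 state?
-4.047977 eV

For hydrogen-like ions, the energy levels scale with Z²:
E_n = -13.6057 Z² / n² eV

For C⁵⁺ (Z = 6) at n = 11:
E_11 = -13.6057 × 6² / 11²
E_11 = -13.6057 × 36 / 121
E_11 = -489.8052 / 121
E_11 = -4.047977 eV

The energy is 36 times more negative than hydrogen at the same n due to the stronger nuclear charge.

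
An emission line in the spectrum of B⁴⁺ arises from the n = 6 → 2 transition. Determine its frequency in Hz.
1.82769e+16 Hz

First, find the transition energy:
E_6 = -13.6057 × 5² / 6² = -9.44840278 eV
E_2 = -13.6057 × 5² / 2² = -85.03562500 eV
|ΔE| = |E_2 - E_6| = 75.58722222 eV

Convert to Joules: E = 75.58722222 eV × (1.602177 × 10⁻¹⁹ J/eV) = 1.2110411e-17 J

Using E = hf:
f = E/h = 1.2110411e-17 J / (6.62607 × 10⁻³⁴ J·s)
f = 1.82769e+16 Hz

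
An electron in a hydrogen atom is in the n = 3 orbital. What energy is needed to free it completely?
1.51 eV

The ionization energy is the energy needed to remove the electron completely (n → ∞).

For hydrogen, E_n = -13.6057 eV / n².

At n = 3: E_3 = -13.6057 / 3² = -1.51174 eV
At n = ∞: E_∞ = 0 eV

Ionization energy = E_∞ - E_3 = 0 - (-1.51174) = 1.51174 eV
Ionization energy ≈ 1.51 eV

This is also called the binding energy of the electron in state n = 3.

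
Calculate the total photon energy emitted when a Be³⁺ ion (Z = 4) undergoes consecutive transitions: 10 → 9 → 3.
22.0110 eV

The energy levels of Be³⁺ are E_n = -13.6057 × 4² / n² eV.

First transition (10 → 9):
ΔE₁ = |E_9 - E_10|
ΔE₁ = |-2.6875456790 - (-2.1769120000)| = 0.5106337 eV

Second transition (9 → 3):
ΔE₂ = |E_3 - E_9|
ΔE₂ = |-24.1879111111 - (-2.6875456790)| = 21.5003654 eV

Total energy released:
E_total = ΔE₁ + ΔE₂ = 0.5106337 + 21.5003654 = 22.0110 eV

Note: This equals the direct transition 10 → 3: 22.0110 eV ✓
Energy is conserved regardless of the path taken.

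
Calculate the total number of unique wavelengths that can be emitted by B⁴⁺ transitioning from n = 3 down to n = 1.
3

The electron can occupy levels n = 1, 2, ..., 3 during de-excitation — that is m = 3 - 1 + 1 = 3 distinct levels.

The number of distinct spectral lines equals the number of ways to choose 2 of these m levels (each pair gives one possible emission transition):

Number of lines = m(m-1)/2 = 3×2/2 = 3

These correspond to all possible transitions between the 3 levels:
3 → 2, 3 → 1, 2 → 1

Each transition produces a photon with a unique energy (and thus wavelength). This count does not depend on Z.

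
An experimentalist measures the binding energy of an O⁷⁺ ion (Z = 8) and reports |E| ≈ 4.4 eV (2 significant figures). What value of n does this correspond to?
n = 14

The exact energy levels follow E_n = -13.6057 Z² / n² eV with Z = 8.

The measured value (-4.4 eV) is reported to only 2 significant figures, so we must test candidate n values and see which one matches to that precision.

Candidate energies:
  n = 12:  E = -13.6057 × 8² / 12² = -6.04698 eV
  n = 13:  E = -13.6057 × 8² / 13² = -5.15245 eV
  n = 14:  E = -13.6057 × 8² / 14² = -4.44268 eV  ← matches
  n = 15:  E = -13.6057 × 8² / 15² = -3.87007 eV
  n = 16:  E = -13.6057 × 8² / 16² = -3.40143 eV

Checking against the measurement of -4.4 eV (2 sig figs), only n = 14 agrees:
E_14 = -4.44268 eV, which rounds to -4.4 eV ✓

Therefore n = 14.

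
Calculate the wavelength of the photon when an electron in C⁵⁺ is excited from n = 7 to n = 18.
146.133790 nm

First, find the transition energy using E_n = -13.6057 Z² / n² eV:
E_7 = -13.6057 × 6² / 7² = -9.9960244898 eV
E_18 = -13.6057 × 6² / 18² = -1.5117444444 eV

Photon energy: |ΔE| = |E_18 - E_7| = 8.4842800454 eV

Convert to wavelength using E = hc/λ with hc = 1239.84 eV·nm:
λ = hc/E = 1239.84 eV·nm / 8.4842800454 eV
λ = 146.133790 nm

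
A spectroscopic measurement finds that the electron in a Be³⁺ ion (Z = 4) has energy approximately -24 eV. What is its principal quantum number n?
n = 3

The exact energy levels follow E_n = -13.6057 Z² / n² eV with Z = 4.

The measured value (-24 eV) is reported to only 2 significant figures, so we must test candidate n values and see which one matches to that precision.

Candidate energies:
  n = 1:  E = -13.6057 × 4² / 1² = -217.69120 eV
  n = 2:  E = -13.6057 × 4² / 2² = -54.42280 eV
  n = 3:  E = -13.6057 × 4² / 3² = -24.18791 eV  ← matches
  n = 4:  E = -13.6057 × 4² / 4² = -13.60570 eV
  n = 5:  E = -13.6057 × 4² / 5² = -8.70765 eV

Checking against the measurement of -24 eV (2 sig figs), only n = 3 agrees:
E_3 = -24.18791 eV, which rounds to -24 eV ✓

Therefore n = 3.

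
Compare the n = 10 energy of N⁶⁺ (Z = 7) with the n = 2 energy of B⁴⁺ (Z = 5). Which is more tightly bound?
B⁴⁺ at n = 2 (E = -85.03563 eV)

Using E_n = -13.6057 Z² / n² eV:

N⁶⁺ (Z = 7) at n = 10:
E = -13.6057 × 7² / 10² = -13.6057 × 49 / 100 = -6.66679300 eV

B⁴⁺ (Z = 5) at n = 2:
E = -13.6057 × 5² / 2² = -13.6057 × 25 / 4 = -85.03562500 eV

Since -85.03562500 eV < -6.66679300 eV,
B⁴⁺ at n = 2 is more tightly bound (requires more energy to ionize).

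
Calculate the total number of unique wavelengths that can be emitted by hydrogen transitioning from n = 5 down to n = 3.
3

The electron can occupy levels n = 3, 4, ..., 5 during de-excitation — that is m = 5 - 3 + 1 = 3 distinct levels.

The number of distinct spectral lines equals the number of ways to choose 2 of these m levels (each pair gives one possible emission transition):

Number of lines = m(m-1)/2 = 3×2/2 = 3

These correspond to all possible transitions between the 3 levels:
5 → 4, 5 → 3, 4 → 3

Each transition produces a photon with a unique energy (and thus wavelength). This count does not depend on Z.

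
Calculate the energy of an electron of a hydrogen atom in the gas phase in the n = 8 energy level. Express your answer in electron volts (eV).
-0.21 eV

The energy levels of a hydrogen-like atom are given by:
E_n = -13.6057 eV / n²

For n = 8:
E_8 = -13.6057 eV / 8²
E_8 = -13.6057 eV / 64
E_8 = -0.21 eV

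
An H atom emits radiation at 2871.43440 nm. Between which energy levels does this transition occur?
n = 11 → n = 5

First, find the photon energy from the wavelength (hc = 1239.84 eV·nm):
E = hc/λ = 1239.84 eV·nm / 2871.43440 nm = 0.43178420 eV

The energy levels of hydrogen satisfy E_n = -13.6057 / n² eV, so an emission n_i → n_f releases
ΔE = 13.6057 × (1/n_f² − 1/n_i²) eV.

Setting ΔE equal to the photon energy:
1/n_f² − 1/n_i² = 0.43178420 / 13.6057 = 0.031735537

Since 1/n_i² must be positive, we need 1/n_f² > 0.031735537, i.e. n_f ≤ 5. For each allowed n_f, solve n_i = (1/n_f² − 0.031735537)^(−1/2) and check whether it is a whole number:
  n_f = 1: 1/n_i² = 1.000000000 − 0.031735537 = 0.968264463 → n_i = 1.016  (not an integer) ✗
  n_f = 2: 1/n_i² = 0.250000000 − 0.031735537 = 0.218264463 → n_i = 2.140  (not an integer) ✗
  n_f = 3: 1/n_i² = 0.111111111 − 0.031735537 = 0.079375574 → n_i = 3.549  (not an integer) ✗
  n_f = 4: 1/n_i² = 0.062500000 − 0.031735537 = 0.030764463 → n_i = 5.701  (not an integer) ✗
  n_f = 5: 1/n_i² = 0.040000000 − 0.031735537 = 0.008264463 → n_i = 11.000  → integer, n_i = 11 ✓

Only n_f = 5 gives an integer upper level, n_i = 11.

The transition is from n = 11 to n = 5 (emission).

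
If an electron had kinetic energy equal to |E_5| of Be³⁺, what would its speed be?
1.75015e+06 m/s (or 0.58% of c)

The binding energy at n = 5 for Be³⁺ is:
E_5 = -13.6057 × 4²/5² = -8.70764800 eV
|E_5| = 8.70764800 eV

Convert to Joules:
KE = 8.70764800 eV × (1.602177 × 10⁻¹⁹ J/eV) = 1.3951193e-18 J

Using KE = ½mv²:
v = √(2·KE/m_e)
v = √(2 × 1.3951193e-18 J / 9.10938 × 10⁻³¹ kg)
v = 1.75015e+06 m/s

This is approximately 0.58% the speed of light.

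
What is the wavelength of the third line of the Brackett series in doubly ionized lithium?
240.549 nm

The lines of a series are numbered from the longest wavelength (smallest ΔE) outward; the third line is the transition from n = n_f + 3 to n_f.
The Brackett series has all transitions ending at n_f = 4.

For Li²⁺ (Z = 3), the third line (γ-line) is the jump from n = 7 to n = 4:
E_7 = -13.6057 × 3² / 7² = -2.4990061 eV
E_4 = -13.6057 × 3² / 4² = -7.6532063 eV
ΔE = E_7 - E_4 = 5.1542002 eV

λ = hc/E = 1239.84 eV·nm / 5.1542002 eV
λ = 240.549 nm

This is the γ-line of the Brackett series in Li²⁺.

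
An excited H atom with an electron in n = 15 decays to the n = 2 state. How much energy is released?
3.34 eV

The energy levels are E_n = -13.6057 eV / n².

Energy at n = 15: E_15 = -13.6057 / 15² = -0.06047 eV
Energy at n = 2: E_2 = -13.6057 / 2² = -3.40143 eV

For emission (electron falling to lower state), the photon energy is:
E_photon = E_15 - E_2 = |-0.06047 - (-3.40143)|
E_photon = 3.34 eV

This energy is carried away by the emitted photon.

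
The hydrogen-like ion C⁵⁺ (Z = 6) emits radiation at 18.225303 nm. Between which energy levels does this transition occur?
n = 3 → n = 2

First, find the photon energy from the wavelength (hc = 1239.84 eV·nm):
E = hc/λ = 1239.84 eV·nm / 18.225303 nm = 68.028499 eV

The energy levels of C⁵⁺ satisfy E_n = -13.6057 × 6² / n² eV, so an emission n_i → n_f releases
ΔE = 13.6057 × 6² × (1/n_f² − 1/n_i²) eV.

Setting ΔE equal to the photon energy:
1/n_f² − 1/n_i² = 68.028499 / (13.6057 × 6²) = 0.13888889

Since 1/n_i² must be positive, we need 1/n_f² > 0.13888889, i.e. n_f ≤ 2. For each allowed n_f, solve n_i = (1/n_f² − 0.13888889)^(−1/2) and check whether it is a whole number:
  n_f = 1: 1/n_i² = 1.00000000 − 0.13888889 = 0.86111111 → n_i = 1.078  (not an integer) ✗
  n_f = 2: 1/n_i² = 0.25000000 − 0.13888889 = 0.11111111 → n_i = 3.000  → integer, n_i = 3 ✓

Only n_f = 2 gives an integer upper level, n_i = 3.

The transition is from n = 3 to n = 2 (emission).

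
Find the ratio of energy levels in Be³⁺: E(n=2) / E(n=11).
30.25

Using E_n = -13.6057 Z² / n² eV with Z = 4:

E_2 = -13.6057 × 4² / 2² = -217.6912 / 4 = -54.42280000 eV
E_11 = -13.6057 × 4² / 11² = -217.6912 / 121 = -1.79910083 eV

The ratio is:
E_2/E_11 = (-54.42280000) / (-1.79910083)
E_2/E_11 = (-217.6912/4) / (-217.6912/121)
E_2/E_11 = 121/4
E_2/E_11 = 30.25
(Note: the Z² factors cancel in the ratio.)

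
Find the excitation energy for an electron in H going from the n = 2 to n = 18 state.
3.35943 eV

The energy levels of a hydrogen-like atom are E_n = -13.6057 eV / n².

Energy at n = 2: E_2 = -13.6057 / 2² = -3.40142500 eV
Energy at n = 18: E_18 = -13.6057 / 18² = -0.04199290 eV

The excitation energy is the difference:
ΔE = E_18 - E_2
ΔE = -0.04199290 - (-3.40142500)
ΔE = 3.35943 eV

Since this is positive, energy must be absorbed (photon absorption).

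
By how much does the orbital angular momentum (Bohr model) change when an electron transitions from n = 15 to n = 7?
8.44e-34 J·s (or 8ℏ)

In the Bohr model, L_n = nℏ where ℏ = 1.0546e-34 J·s.

L_15 = 15ℏ = 1.5819e-33 J·s
L_7 = 7ℏ = 7.3822e-34 J·s

ΔL = L_15 - L_7 = (15 - 7)ℏ = 8ℏ
ΔL = 8 × 1.0546e-34 J·s = 8.44e-34 J·s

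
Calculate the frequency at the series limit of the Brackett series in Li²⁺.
1.85054e+15 Hz

The series limit corresponds to the transition from n = ∞ to n = 4.
This is the highest energy (shortest wavelength) transition in the Brackett series.

E_∞ = 0 eV
E_4 = -13.6057 × 3² / 4² = -7.65320625 eV

Energy at series limit:
ΔE = E_∞ - E_4 = 0 - (-7.65320625) = 7.65320625 eV
E = 7.65320625 eV × (1.602177 × 10⁻¹⁹ J/eV) = 1.2261791e-18 J
f = E/h = 1.2261791e-18 J / (6.62607 × 10⁻³⁴ J·s) = 1.85054e+15 Hz

This energy equals the ionization energy from the n = 4 state of Li²⁺.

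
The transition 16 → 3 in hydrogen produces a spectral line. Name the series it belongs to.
Paschen series

The spectral series in hydrogen are named based on the final (lower) energy level:
- Lyman series: n_final = 1 (ultraviolet)
- Balmer series: n_final = 2 (visible/near-UV)
- Paschen series: n_final = 3 (infrared)
- Brackett series: n_final = 4 (infrared)
- Pfund series: n_final = 5 (far infrared)

Since this transition ends at n = 3, it belongs to the Paschen series.

For reference, this 16 → 3 line has photon energy
ΔE = 13.6057 eV × (1/3² - 1/16²) = 1.458597 eV,
corresponding to wavelength λ = hc/ΔE = 1239.84 eV·nm / 1.458597 eV = 850.02 nm in the infrared region.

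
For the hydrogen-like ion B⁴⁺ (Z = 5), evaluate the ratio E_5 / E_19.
14.440000

Using E_n = -13.6057 Z² / n² eV with Z = 5:

E_5 = -13.6057 × 5² / 5² = -340.1425 / 25 = -13.605700000000 eV
E_19 = -13.6057 × 5² / 19² = -340.1425 / 361 = -0.942222991690 eV

The ratio is:
E_5/E_19 = (-13.605700000000) / (-0.942222991690)
E_5/E_19 = (-340.1425/25) / (-340.1425/361)
E_5/E_19 = 361/25
E_5/E_19 = 14.440000
(Note: the Z² factors cancel in the ratio.)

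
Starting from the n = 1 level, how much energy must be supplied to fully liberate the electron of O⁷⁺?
870.765 eV

The ionization energy is the energy needed to remove the electron completely (n → ∞).

For a hydrogen-like ion with Z = 8, E_n = -13.6057 Z² / n² eV.

At n = 1: E_1 = -13.6057 × 8² / 1² = -870.764800 eV
At n = ∞: E_∞ = 0 eV

Ionization energy = E_∞ - E_1 = 0 - (-870.764800) = 870.764800 eV
Ionization energy ≈ 870.765 eV

This is also called the binding energy of the electron in state n = 1.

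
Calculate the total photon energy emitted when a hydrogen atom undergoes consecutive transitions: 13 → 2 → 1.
13.5252 eV

The energy levels of hydrogen are E_n = -13.6057 / n² eV.

First transition (13 → 2):
ΔE₁ = |E_2 - E_13|
ΔE₁ = |-3.4014250000 - (-0.0805071006)| = 3.3209179 eV

Second transition (2 → 1):
ΔE₂ = |E_1 - E_2|
ΔE₂ = |-13.6057000000 - (-3.4014250000)| = 10.2042750 eV

Total energy released:
E_total = ΔE₁ + ΔE₂ = 3.3209179 + 10.2042750 = 13.5252 eV

Note: This equals the direct transition 13 → 1: 13.5252 eV ✓
Energy is conserved regardless of the path taken.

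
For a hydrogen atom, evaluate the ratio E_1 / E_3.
9.000

Using E_n = -13.6057 Z² / n² eV with Z = 1:

E_1 = -13.6057 / 1² = -13.6057 / 1 = -13.605700000 eV
E_3 = -13.6057 / 3² = -13.6057 / 9 = -1.511744444 eV

The ratio is:
E_1/E_3 = (-13.605700000) / (-1.511744444)
E_1/E_3 = (-13.6057/1) / (-13.6057/9)
E_1/E_3 = 9/1
E_1/E_3 = 9.000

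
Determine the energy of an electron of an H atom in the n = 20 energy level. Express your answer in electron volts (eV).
-0.03 eV

The energy levels of a hydrogen-like atom are given by:
E_n = -13.6057 eV / n²

For n = 20:
E_20 = -13.6057 eV / 20²
E_20 = -13.6057 eV / 400
E_20 = -0.03 eV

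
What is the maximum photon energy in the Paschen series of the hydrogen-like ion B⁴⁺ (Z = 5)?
37.794 eV

The series limit corresponds to the transition from n = ∞ to n = 3.
This is the highest energy (shortest wavelength) transition in the Paschen series.

E_∞ = 0 eV
E_3 = -13.6057 × 5² / 3² = -37.794 eV

Energy at series limit:
ΔE = E_∞ - E_3 = 0 - (-37.794) = 37.794 eV

This energy equals the ionization energy from the n = 3 state of B⁴⁺.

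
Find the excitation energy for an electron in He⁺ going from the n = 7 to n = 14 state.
0.83300 eV

The energy levels of a hydrogen-like atom are E_n = -13.6057 Z² eV / n².

Energy at n = 7: E_7 = -13.6057 × 2² / 7² = -1.11066939 eV
Energy at n = 14: E_14 = -13.6057 × 2² / 14² = -0.27766735 eV

The excitation energy is the difference:
ΔE = E_14 - E_7
ΔE = -0.27766735 - (-1.11066939)
ΔE = 0.83300 eV

Since this is positive, energy must be absorbed (photon absorption).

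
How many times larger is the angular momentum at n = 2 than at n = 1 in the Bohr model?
2.000

In the Bohr model, L_n = nℏ, so the ratio is purely the ratio of quantum numbers:

L_2/L_1 = 2ℏ / 1ℏ = 2/1 = 2.000

The angular momentum scales linearly with n.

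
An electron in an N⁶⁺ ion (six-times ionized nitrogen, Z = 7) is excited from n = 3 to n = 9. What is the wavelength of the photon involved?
18.8297 nm

First, find the transition energy using E_n = -13.6057 Z² / n² eV:
E_3 = -13.6057 × 7² / 3² = -74.075478 eV
E_9 = -13.6057 × 7² / 9² = -8.230609 eV

Photon energy: |ΔE| = |E_9 - E_3| = 65.844869 eV

Convert to wavelength using E = hc/λ with hc = 1239.84 eV·nm:
λ = hc/E = 1239.84 eV·nm / 65.844869 eV
λ = 18.8297 nm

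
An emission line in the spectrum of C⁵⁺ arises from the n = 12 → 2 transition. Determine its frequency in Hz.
2.87861e+16 Hz

First, find the transition energy:
E_12 = -13.6057 × 6² / 12² = -3.40142500 eV
E_2 = -13.6057 × 6² / 2² = -122.45130000 eV
|ΔE| = |E_2 - E_12| = 119.04987500 eV

Convert to Joules: E = 119.04987500 eV × (1.602177 × 10⁻¹⁹ J/eV) = 1.9073897e-17 J

Using E = hf:
f = E/h = 1.9073897e-17 J / (6.62607 × 10⁻³⁴ J·s)
f = 2.87861e+16 Hz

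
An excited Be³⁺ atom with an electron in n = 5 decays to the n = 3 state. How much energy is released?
15.4803 eV

The energy levels are E_n = -13.6057 Z² eV / n².

Energy at n = 5: E_5 = -13.6057 × 4² / 5² = -8.7076480 eV
Energy at n = 3: E_3 = -13.6057 × 4² / 3² = -24.1879111 eV

For emission (electron falling to lower state), the photon energy is:
E_photon = E_5 - E_3 = |-8.7076480 - (-24.1879111)|
E_photon = 15.4803 eV

This energy is carried away by the emitted photon.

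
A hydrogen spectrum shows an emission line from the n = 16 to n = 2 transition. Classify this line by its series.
Balmer series

The spectral series in hydrogen are named based on the final (lower) energy level:
- Lyman series: n_final = 1 (ultraviolet)
- Balmer series: n_final = 2 (visible/near-UV)
- Paschen series: n_final = 3 (infrared)
- Brackett series: n_final = 4 (infrared)
- Pfund series: n_final = 5 (far infrared)

Since this transition ends at n = 2, it belongs to the Balmer series.

For reference, this 16 → 2 line has photon energy
ΔE = 13.6057 eV × (1/2² - 1/16²) = 3.3482777344 eV,
corresponding to wavelength λ = hc/ΔE = 1239.84 eV·nm / 3.3482777344 eV = 370.291863 nm in the visible/near-UV region.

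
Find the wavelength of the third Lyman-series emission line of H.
97.202 nm

The lines of a series are numbered from the longest wavelength (smallest ΔE) outward; the third line is the transition from n = n_f + 3 to n_f.
The Lyman series has all transitions ending at n_f = 1.

For H, the third line (γ-line) is the jump from n = 4 to n = 1:
E_4 = -13.6057 / 4² = -0.85036 eV
E_1 = -13.6057 / 1² = -13.60570 eV
ΔE = E_4 - E_1 = 12.75534 eV

λ = hc/E = 1239.84 eV·nm / 12.75534 eV
λ = 97.202 nm

This is the γ-line of the Lyman series in H.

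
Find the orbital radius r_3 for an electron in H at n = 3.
0.47626 nm (or 4.76259 Å)

The Bohr radius formula is:
r_n = n² a₀ / Z

where a₀ = 0.05291772 nm is the Bohr radius.

For H (Z = 1) at n = 3:
r_3 = 3² × 0.05291772 nm / 1
r_3 = 9 × 0.05291772 nm / 1
r_3 = 0.476259 nm / 1
r_3 = 0.47626 nm

The electron orbits at approximately 0.47626 nm from the nucleus.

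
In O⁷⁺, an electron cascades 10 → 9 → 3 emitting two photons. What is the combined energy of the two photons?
88.0440 eV

The energy levels of O⁷⁺ are E_n = -13.6057 × 8² / n² eV.

First transition (10 → 9):
ΔE₁ = |E_9 - E_10|
ΔE₁ = |-10.7501827160 - (-8.7076480000)| = 2.0425347 eV

Second transition (9 → 3):
ΔE₂ = |E_3 - E_9|
ΔE₂ = |-96.7516444444 - (-10.7501827160)| = 86.0014617 eV

Total energy released:
E_total = ΔE₁ + ΔE₂ = 2.0425347 + 86.0014617 = 88.0440 eV

Note: This equals the direct transition 10 → 3: 88.0440 eV ✓
Energy is conserved regardless of the path taken.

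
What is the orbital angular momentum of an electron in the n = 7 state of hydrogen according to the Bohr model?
7.382e-34 J·s (or 7ℏ)

In the Bohr model, angular momentum is quantized:
L = nℏ

where ℏ = h/(2π) = 1.05457e-34 J·s

For n = 7:
L = 7 × 1.05457e-34 J·s
L = 7.382e-34 J·s

This can also be written as L = 7ℏ.
The angular momentum is an integer multiple of the reduced Planck constant.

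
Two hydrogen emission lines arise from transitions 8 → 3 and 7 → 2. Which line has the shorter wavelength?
7 → 2

Calculate the energy for each transition:

Transition 8 → 3:
ΔE₁ = |E_3 - E_8| = |-13.6057/3² - (-13.6057/8²)|
ΔE₁ = |-1.5117444444 - (-0.2125890625)| = 1.2991554 eV

Transition 7 → 2:
ΔE₂ = |E_2 - E_7| = |-13.6057/2² - (-13.6057/7²)|
ΔE₂ = |-3.4014250000 - (-0.2776673469)| = 3.1237577 eV

Since 3.1237577 eV > 1.2991554 eV, the transition 7 → 2 emits the more energetic photon.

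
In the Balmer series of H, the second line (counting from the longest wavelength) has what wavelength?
486.0081 nm

The lines of a series are numbered from the longest wavelength (smallest ΔE) outward; the second line is the transition from n = n_f + 2 to n_f.
The Balmer series has all transitions ending at n_f = 2.

For H, the second line (β-line) is the jump from n = 4 to n = 2:
E_4 = -13.6057 / 4² = -0.85035625 eV
E_2 = -13.6057 / 2² = -3.40142500 eV
ΔE = E_4 - E_2 = 2.55106875 eV

λ = hc/E = 1239.84 eV·nm / 2.55106875 eV
λ = 486.0081 nm

This is the β-line of the Balmer series in H.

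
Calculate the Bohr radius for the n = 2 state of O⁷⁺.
0.026459 nm (or 0.264589 Å)

The Bohr radius formula is:
r_n = n² a₀ / Z

where a₀ = 0.052917721 nm is the Bohr radius.

For O⁷⁺ (Z = 8) at n = 2:
r_2 = 2² × 0.052917721 nm / 8
r_2 = 4 × 0.052917721 nm / 8
r_2 = 0.2116709 nm / 8
r_2 = 0.026459 nm

The electron orbits at approximately 0.026459 nm from the nucleus.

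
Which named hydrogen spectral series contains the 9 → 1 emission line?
Lyman series

The spectral series in hydrogen are named based on the final (lower) energy level:
- Lyman series: n_final = 1 (ultraviolet)
- Balmer series: n_final = 2 (visible/near-UV)
- Paschen series: n_final = 3 (infrared)
- Brackett series: n_final = 4 (infrared)
- Pfund series: n_final = 5 (far infrared)

Since this transition ends at n = 1, it belongs to the Lyman series.

For reference, this 9 → 1 line has photon energy
ΔE = 13.6057 eV × (1/1² - 1/9²) = 13.437728 eV,
corresponding to wavelength λ = hc/ΔE = 1239.84 eV·nm / 13.437728 eV = 92.2656 nm in the ultraviolet region.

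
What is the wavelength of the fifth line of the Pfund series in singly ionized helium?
759.387610 nm

The lines of a series are numbered from the longest wavelength (smallest ΔE) outward; the fifth line is the transition from n = n_f + 5 to n_f.
The Pfund series has all transitions ending at n_f = 5.

For He⁺ (Z = 2), the fifth line (ε-line) is the jump from n = 10 to n = 5:
E_10 = -13.6057 × 2² / 10² = -0.5442280000 eV
E_5 = -13.6057 × 2² / 5² = -2.1769120000 eV
ΔE = E_10 - E_5 = 1.6326840000 eV

λ = hc/E = 1239.84 eV·nm / 1.6326840000 eV
λ = 759.387610 nm

This is the ε-line of the Pfund series in He⁺.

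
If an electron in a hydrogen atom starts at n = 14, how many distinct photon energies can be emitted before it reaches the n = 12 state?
3

The electron can occupy levels n = 12, 13, ..., 14 during de-excitation — that is m = 14 - 12 + 1 = 3 distinct levels.

The number of distinct spectral lines equals the number of ways to choose 2 of these m levels (each pair gives one possible emission transition):

Number of lines = m(m-1)/2 = 3×2/2 = 3

These correspond to all possible transitions between the 3 levels:
14 → 13, 14 → 12, 13 → 12

Each transition produces a photon with a unique energy (and thus wavelength). This count does not depend on Z.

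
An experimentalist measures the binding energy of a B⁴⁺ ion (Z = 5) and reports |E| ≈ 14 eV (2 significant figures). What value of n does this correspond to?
n = 5

The exact energy levels follow E_n = -13.6057 Z² / n² eV with Z = 5.

The measured value (-14 eV) is reported to only 2 significant figures, so we must test candidate n values and see which one matches to that precision.

Candidate energies:
  n = 3:  E = -13.6057 × 5² / 3² = -37.79361 eV
  n = 4:  E = -13.6057 × 5² / 4² = -21.25891 eV
  n = 5:  E = -13.6057 × 5² / 5² = -13.60570 eV  ← matches
  n = 6:  E = -13.6057 × 5² / 6² = -9.44840 eV
  n = 7:  E = -13.6057 × 5² / 7² = -6.94168 eV

Checking against the measurement of -14 eV (2 sig figs), only n = 5 agrees:
E_5 = -13.60570 eV, which rounds to -14 eV ✓

Therefore n = 5.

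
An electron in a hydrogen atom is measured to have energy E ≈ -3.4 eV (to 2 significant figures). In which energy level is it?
n = 2

The exact energy levels follow E_n = -13.6057 eV / n².

The measured value (-3.4 eV) is reported to only 2 significant figures, so we must test candidate n values and see which one matches to that precision.

Candidate energies:
  n = 1:  E = -13.6057/1² = -13.605700 eV
  n = 2:  E = -13.6057/2² = -3.401425 eV  ← matches
  n = 3:  E = -13.6057/3² = -1.511744 eV
  n = 4:  E = -13.6057/4² = -0.850356 eV

Checking against the measurement of -3.4 eV (2 sig figs), only n = 2 agrees:
E_2 = -3.401425 eV, which rounds to -3.4 eV ✓

Therefore n = 2.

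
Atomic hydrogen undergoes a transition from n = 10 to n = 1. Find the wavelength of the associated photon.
92.0470 nm

First, find the transition energy using E_n = -13.6057 / n² eV:
E_10 = -13.6057 / 10² = -0.136057 eV
E_1 = -13.6057 / 1² = -13.605700 eV

Photon energy: |ΔE| = |E_1 - E_10| = 13.469643 eV

Convert to wavelength using E = hc/λ with hc = 1239.84 eV·nm:
λ = hc/E = 1239.84 eV·nm / 13.469643 eV
λ = 92.0470 nm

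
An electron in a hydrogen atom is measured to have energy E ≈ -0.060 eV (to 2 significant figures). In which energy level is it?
n = 15

The exact energy levels follow E_n = -13.6057 eV / n².

The measured value (-0.060 eV) is reported to only 2 significant figures, so we must test candidate n values and see which one matches to that precision.

Candidate energies:
  n = 13:  E = -13.6057/13² = -0.08051 eV
  n = 14:  E = -13.6057/14² = -0.06942 eV
  n = 15:  E = -13.6057/15² = -0.06047 eV  ← matches
  n = 16:  E = -13.6057/16² = -0.05315 eV
  n = 17:  E = -13.6057/17² = -0.04708 eV

Checking against the measurement of -0.060 eV (2 sig figs), only n = 15 agrees:
E_15 = -0.06047 eV, which rounds to -0.060 eV ✓

Therefore n = 15.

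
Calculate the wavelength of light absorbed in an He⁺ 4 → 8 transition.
486.0081 nm

First, find the transition energy using E_n = -13.6057 Z² / n² eV:
E_4 = -13.6057 × 2² / 4² = -3.40142500 eV
E_8 = -13.6057 × 2² / 8² = -0.85035625 eV

Photon energy: |ΔE| = |E_8 - E_4| = 2.55106875 eV

Convert to wavelength using E = hc/λ with hc = 1239.84 eV·nm:
λ = hc/E = 1239.84 eV·nm / 2.55106875 eV
λ = 486.0081 nm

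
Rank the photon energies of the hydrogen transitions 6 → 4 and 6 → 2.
6 → 2

Calculate the energy for each transition:

Transition 6 → 4:
ΔE₁ = |E_4 - E_6| = |-13.6057/4² - (-13.6057/6²)|
ΔE₁ = |-0.850356250000 - (-0.377936111111)| = 0.472420139 eV

Transition 6 → 2:
ΔE₂ = |E_2 - E_6| = |-13.6057/2² - (-13.6057/6²)|
ΔE₂ = |-3.401425000000 - (-0.377936111111)| = 3.023488889 eV

Since 3.023488889 eV > 0.472420139 eV, the transition 6 → 2 emits the more energetic photon.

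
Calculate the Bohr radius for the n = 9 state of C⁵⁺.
0.7144 nm (or 7.1439 Å)

The Bohr radius formula is:
r_n = n² a₀ / Z

where a₀ = 0.0529177 nm is the Bohr radius.

For C⁵⁺ (Z = 6) at n = 9:
r_9 = 9² × 0.0529177 nm / 6
r_9 = 81 × 0.0529177 nm / 6
r_9 = 4.28633 nm / 6
r_9 = 0.7144 nm

The electron orbits at approximately 0.7144 nm from the nucleus.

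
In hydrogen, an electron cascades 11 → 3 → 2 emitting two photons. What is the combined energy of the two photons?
3.29 eV

The energy levels of hydrogen are E_n = -13.6057 / n² eV.

First transition (11 → 3):
ΔE₁ = |E_3 - E_11|
ΔE₁ = |-1.51174444 - (-0.11244380)| = 1.39930 eV

Second transition (3 → 2):
ΔE₂ = |E_2 - E_3|
ΔE₂ = |-3.40142500 - (-1.51174444)| = 1.88968 eV

Total energy released:
E_total = ΔE₁ + ΔE₂ = 1.39930 + 1.88968 = 3.29 eV

Note: This equals the direct transition 11 → 2: 3.29 eV ✓
Energy is conserved regardless of the path taken.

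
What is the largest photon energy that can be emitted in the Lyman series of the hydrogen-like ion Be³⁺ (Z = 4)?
217.6912 eV

The series limit corresponds to the transition from n = ∞ to n = 1.
This is the highest energy (shortest wavelength) transition in the Lyman series.

E_∞ = 0 eV
E_1 = -13.6057 × 4² / 1² = -217.6912 eV

Energy at series limit:
ΔE = E_∞ - E_1 = 0 - (-217.6912) = 217.6912 eV

This energy equals the ionization energy from the n = 1 state of Be³⁺.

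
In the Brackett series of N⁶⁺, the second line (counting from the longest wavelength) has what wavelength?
53.560073 nm

The lines of a series are numbered from the longest wavelength (smallest ΔE) outward; the second line is the transition from n = n_f + 2 to n_f.
The Brackett series has all transitions ending at n_f = 4.

For N⁶⁺ (Z = 7), the second line (β-line) is the jump from n = 6 to n = 4:
E_6 = -13.6057 × 7² / 6² = -18.51886944 eV
E_4 = -13.6057 × 7² / 4² = -41.66745625 eV
ΔE = E_6 - E_4 = 23.14858681 eV

λ = hc/E = 1239.84 eV·nm / 23.14858681 eV
λ = 53.560073 nm

This is the β-line of the Brackett series in N⁶⁺.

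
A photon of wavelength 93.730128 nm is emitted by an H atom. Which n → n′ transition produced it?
n = 6 → n = 1

First, find the photon energy from the wavelength (hc = 1239.84 eV·nm):
E = hc/λ = 1239.84 eV·nm / 93.730128 nm = 13.227764 eV

The energy levels of hydrogen satisfy E_n = -13.6057 / n² eV, so an emission n_i → n_f releases
ΔE = 13.6057 × (1/n_f² − 1/n_i²) eV.

Setting ΔE equal to the photon energy:
1/n_f² − 1/n_i² = 13.227764 / 13.6057 = 0.97222223

Since 1/n_i² must be positive, we need 1/n_f² > 0.97222223, i.e. n_f ≤ 1. For each allowed n_f, solve n_i = (1/n_f² − 0.97222223)^(−1/2) and check whether it is a whole number:
  n_f = 1: 1/n_i² = 1.00000000 − 0.97222223 = 0.02777777 → n_i = 6.000  → integer, n_i = 6 ✓

Only n_f = 1 gives an integer upper level, n_i = 6.

The transition is from n = 6 to n = 1 (emission).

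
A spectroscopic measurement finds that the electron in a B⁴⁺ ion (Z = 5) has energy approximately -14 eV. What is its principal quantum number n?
n = 5

The exact energy levels follow E_n = -13.6057 Z² / n² eV with Z = 5.

The measured value (-14 eV) is reported to only 2 significant figures, so we must test candidate n values and see which one matches to that precision.

Candidate energies:
  n = 3:  E = -13.6057 × 5² / 3² = -37.793611 eV
  n = 4:  E = -13.6057 × 5² / 4² = -21.258906 eV
  n = 5:  E = -13.6057 × 5² / 5² = -13.605700 eV  ← matches
  n = 6:  E = -13.6057 × 5² / 6² = -9.448403 eV
  n = 7:  E = -13.6057 × 5² / 7² = -6.941684 eV

Checking against the measurement of -14 eV (2 sig figs), only n = 5 agrees:
E_5 = -13.605700 eV, which rounds to -14 eV ✓

Therefore n = 5.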